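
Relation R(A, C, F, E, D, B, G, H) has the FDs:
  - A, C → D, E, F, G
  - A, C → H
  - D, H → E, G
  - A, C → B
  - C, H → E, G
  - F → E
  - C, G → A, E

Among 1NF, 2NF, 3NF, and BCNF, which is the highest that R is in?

Candidate keys: {A, C}, {C, G}, {C, H}. Prime attributes: {A, C, G, H}.
For D, H → E, G we have {D, H}⁺ = {D, E, G, H}; {D, H} is not a superkey, so BCNF fails.
D, H → E, G has non-prime {E} on the right and a non-superkey on the left, so 3NF fails.
No proper subset of a key has a non-prime attribute in its closure, so there is no partial dependency; 2NF holds.

2NF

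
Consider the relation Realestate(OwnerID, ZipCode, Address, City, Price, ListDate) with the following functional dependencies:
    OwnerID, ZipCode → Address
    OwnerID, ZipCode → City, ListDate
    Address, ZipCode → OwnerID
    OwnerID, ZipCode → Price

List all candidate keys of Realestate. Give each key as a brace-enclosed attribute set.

Attributes never on any right-hand side: {ZipCode} — every candidate key must contain it.
{Address, ZipCode} is a candidate key since {Address, ZipCode}⁺ = {Address, City, ListDate, OwnerID, Price, ZipCode} covers every attribute.
{OwnerID, ZipCode} is a candidate key since {OwnerID, ZipCode}⁺ = {Address, City, ListDate, OwnerID, Price, ZipCode} covers every attribute.
Any other superkey properly contains one of these, so there are no further candidate keys.

{Address, ZipCode}, {OwnerID, ZipCode}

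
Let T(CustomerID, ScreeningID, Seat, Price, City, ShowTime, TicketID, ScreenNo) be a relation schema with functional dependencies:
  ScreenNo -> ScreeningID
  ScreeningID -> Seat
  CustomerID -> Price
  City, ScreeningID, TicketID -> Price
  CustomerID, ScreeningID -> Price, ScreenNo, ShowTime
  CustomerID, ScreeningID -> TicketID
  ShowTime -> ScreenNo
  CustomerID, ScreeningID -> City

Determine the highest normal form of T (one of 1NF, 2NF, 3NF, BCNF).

Candidate keys: {CustomerID, ScreenNo}, {CustomerID, ScreeningID}, {CustomerID, ShowTime}. Prime attributes: {CustomerID, ScreenNo, ScreeningID, ShowTime}.
ScreenNo -> ScreeningID: {ScreenNo}⁺ = {ScreenNo, ScreeningID, Seat}, which is not all of the attributes, so the left side is not a superkey — BCNF is violated.
ScreeningID -> Seat determines the non-prime attribute {Seat} from a non-superkey — 3NF is violated.
Since {CustomerID} ⊂ {CustomerID, ScreenNo} and {CustomerID}⁺ ⊇ {Price} with {Price} non-prime, there is a partial dependency; 2NF fails.

1NF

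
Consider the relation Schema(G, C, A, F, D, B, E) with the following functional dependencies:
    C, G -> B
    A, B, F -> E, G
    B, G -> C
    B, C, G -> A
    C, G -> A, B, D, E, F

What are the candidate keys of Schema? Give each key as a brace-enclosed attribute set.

Closure of {B, G} is {A, B, C, D, E, F, G}, the whole schema; {B, G} is a candidate key.
Closure of {C, G} is {A, B, C, D, E, F, G}, the whole schema; {C, G} is a candidate key.
Closure of {A, B, F} is {A, B, C, D, E, F, G}, the whole schema; {A, B, F} is a candidate key.
These are minimal and exhaustive — every other superkey contains one of them.

{A, B, F}, {B, G}, {C, G}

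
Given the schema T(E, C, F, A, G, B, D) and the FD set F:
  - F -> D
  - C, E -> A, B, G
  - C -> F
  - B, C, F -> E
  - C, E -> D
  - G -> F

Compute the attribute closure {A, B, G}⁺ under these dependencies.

{A, B, D, F, G}

Start with {A, B, G}.
G -> F applies; add {F} → now {A, B, F, G}.
F -> D applies; add {D} → now {A, B, D, F, G}.
No further FD applies.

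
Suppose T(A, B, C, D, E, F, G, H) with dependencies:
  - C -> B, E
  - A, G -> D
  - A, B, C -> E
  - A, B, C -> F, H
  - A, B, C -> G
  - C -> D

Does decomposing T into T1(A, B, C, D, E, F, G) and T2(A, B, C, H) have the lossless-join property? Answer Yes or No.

Yes

T1 ∩ T2 = {A, B, C}; its closure under F is {A, B, C, D, E, F, G, H}.
Since T1 ⊆ {A, B, C, D, E, F, G, H}, the intersection is a superkey of T1; the decomposition is lossless.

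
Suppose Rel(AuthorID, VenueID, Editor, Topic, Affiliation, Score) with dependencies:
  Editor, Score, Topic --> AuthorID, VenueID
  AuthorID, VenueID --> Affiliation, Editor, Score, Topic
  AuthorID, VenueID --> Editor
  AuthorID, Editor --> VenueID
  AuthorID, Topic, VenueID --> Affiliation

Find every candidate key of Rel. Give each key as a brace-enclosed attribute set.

{AuthorID, Editor}⁺ = {Affiliation, AuthorID, Editor, Score, Topic, VenueID} — all of the relation — so {AuthorID, Editor} is a candidate key.
{AuthorID, VenueID}⁺ = {Affiliation, AuthorID, Editor, Score, Topic, VenueID} — all of the relation — so {AuthorID, VenueID} is a candidate key.
{Editor, Score, Topic}⁺ = {Affiliation, AuthorID, Editor, Score, Topic, VenueID} — all of the relation — so {Editor, Score, Topic} is a candidate key.
No proper subset of any of these is a key, and no other minimal superkey exists.

{AuthorID, Editor}, {AuthorID, VenueID}, {Editor, Score, Topic}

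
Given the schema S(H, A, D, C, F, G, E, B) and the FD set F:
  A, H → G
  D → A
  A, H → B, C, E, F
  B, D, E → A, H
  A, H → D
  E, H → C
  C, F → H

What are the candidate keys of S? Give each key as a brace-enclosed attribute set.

{A, H}⁺ = {A, B, C, D, E, F, G, H}, which is every attribute, so {A, H} is a candidate key.
{D, H}⁺ = {A, B, C, D, E, F, G, H}, which is every attribute, so {D, H} is a candidate key.
{A, C, F}⁺ = {A, B, C, D, E, F, G, H}, which is every attribute, so {A, C, F} is a candidate key.
{B, D, E}⁺ = {A, B, C, D, E, F, G, H}, which is every attribute, so {B, D, E} is a candidate key.
{C, D, F}⁺ = {A, B, C, D, E, F, G, H}, which is every attribute, so {C, D, F} is a candidate key.
Any other superkey properly contains one of these, so there are no further candidate keys.

{A, C, F}, {A, H}, {B, D, E}, {C, D, F}, {D, H}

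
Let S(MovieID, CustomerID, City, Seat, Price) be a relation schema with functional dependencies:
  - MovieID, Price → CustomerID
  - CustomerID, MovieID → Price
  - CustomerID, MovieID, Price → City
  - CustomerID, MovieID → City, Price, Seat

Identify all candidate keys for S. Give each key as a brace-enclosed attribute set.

{CustomerID, MovieID}, {MovieID, Price}

No FD produces {MovieID}, so it must be in every candidate key.
{CustomerID, MovieID}⁺ = {City, CustomerID, MovieID, Price, Seat}, which is every attribute, so {CustomerID, MovieID} is a candidate key.
{MovieID, Price}⁺ = {City, CustomerID, MovieID, Price, Seat}, which is every attribute, so {MovieID, Price} is a candidate key.
Any other superkey properly contains one of these, so there are no further candidate keys.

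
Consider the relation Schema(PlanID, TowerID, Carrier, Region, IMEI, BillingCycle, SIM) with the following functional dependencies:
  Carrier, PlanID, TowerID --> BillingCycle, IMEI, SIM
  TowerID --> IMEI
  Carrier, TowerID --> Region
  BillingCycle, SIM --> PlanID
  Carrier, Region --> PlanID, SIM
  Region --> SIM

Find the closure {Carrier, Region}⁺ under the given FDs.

{Carrier, PlanID, Region, SIM}

Start with {Carrier, Region}.
Carrier, Region --> PlanID, SIM applies; add {PlanID, SIM} → now {Carrier, PlanID, Region, SIM}.
No further FD applies.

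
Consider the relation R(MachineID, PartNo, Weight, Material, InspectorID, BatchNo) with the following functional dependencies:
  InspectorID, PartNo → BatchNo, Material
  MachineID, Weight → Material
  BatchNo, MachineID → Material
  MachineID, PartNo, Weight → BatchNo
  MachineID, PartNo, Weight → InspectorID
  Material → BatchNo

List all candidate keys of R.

{MachineID, PartNo, Weight}

No FD produces {MachineID, PartNo, Weight}, so they must be in every candidate key.
Closure of {MachineID, PartNo, Weight} is {BatchNo, InspectorID, MachineID, Material, PartNo, Weight}, the whole schema; {MachineID, PartNo, Weight} is a candidate key.
Every other attribute set either contains this one or has a smaller closure.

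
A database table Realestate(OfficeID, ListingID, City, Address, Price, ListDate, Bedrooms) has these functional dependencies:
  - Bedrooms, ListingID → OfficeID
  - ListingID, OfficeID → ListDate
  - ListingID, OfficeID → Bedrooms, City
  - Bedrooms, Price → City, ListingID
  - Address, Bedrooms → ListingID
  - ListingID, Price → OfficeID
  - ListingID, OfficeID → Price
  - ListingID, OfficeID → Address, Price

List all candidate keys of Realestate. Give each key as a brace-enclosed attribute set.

{Address, Bedrooms}, {Bedrooms, ListingID}, {Bedrooms, Price}, {ListingID, OfficeID}, {ListingID, Price}

{Address, Bedrooms}⁺ = {Address, Bedrooms, City, ListDate, ListingID, OfficeID, Price}, which is every attribute, so {Address, Bedrooms} is a candidate key.
{Bedrooms, ListingID}⁺ = {Address, Bedrooms, City, ListDate, ListingID, OfficeID, Price}, which is every attribute, so {Bedrooms, ListingID} is a candidate key.
{Bedrooms, Price}⁺ = {Address, Bedrooms, City, ListDate, ListingID, OfficeID, Price}, which is every attribute, so {Bedrooms, Price} is a candidate key.
{ListingID, OfficeID}⁺ = {Address, Bedrooms, City, ListDate, ListingID, OfficeID, Price}, which is every attribute, so {ListingID, OfficeID} is a candidate key.
{ListingID, Price}⁺ = {Address, Bedrooms, City, ListDate, ListingID, OfficeID, Price}, which is every attribute, so {ListingID, Price} is a candidate key.
Any other superkey properly contains one of these, so there are no further candidate keys.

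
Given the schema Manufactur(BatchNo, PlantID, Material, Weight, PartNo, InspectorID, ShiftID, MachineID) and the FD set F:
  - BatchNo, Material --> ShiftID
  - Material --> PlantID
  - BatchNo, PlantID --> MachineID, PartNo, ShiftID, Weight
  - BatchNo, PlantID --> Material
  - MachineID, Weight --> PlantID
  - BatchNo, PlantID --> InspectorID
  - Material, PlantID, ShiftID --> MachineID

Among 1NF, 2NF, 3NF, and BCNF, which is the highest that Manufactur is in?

3NF

Candidate keys: {BatchNo, MachineID, Weight}, {BatchNo, Material}, {BatchNo, PlantID}. Prime attributes: {BatchNo, MachineID, Material, PlantID, Weight}.
Material --> PlantID breaks BCNF: {Material}⁺ = {Material, PlantID}, so {Material} is not a superkey.
Its right-hand attributes {PlantID} are all prime, as are those of every other non-superkey FD — the relation is in 3NF.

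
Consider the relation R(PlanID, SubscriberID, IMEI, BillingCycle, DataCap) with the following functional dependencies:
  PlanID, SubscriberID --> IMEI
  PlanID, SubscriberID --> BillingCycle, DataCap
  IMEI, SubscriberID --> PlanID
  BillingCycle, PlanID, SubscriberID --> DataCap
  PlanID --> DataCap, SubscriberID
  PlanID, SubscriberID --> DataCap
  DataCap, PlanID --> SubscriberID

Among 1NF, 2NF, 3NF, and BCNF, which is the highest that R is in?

BCNF

Candidate keys: {IMEI, SubscriberID}, {PlanID}. Prime attributes: {IMEI, PlanID, SubscriberID}.
Every FD has a superkey on the left, so the relation is in BCNF.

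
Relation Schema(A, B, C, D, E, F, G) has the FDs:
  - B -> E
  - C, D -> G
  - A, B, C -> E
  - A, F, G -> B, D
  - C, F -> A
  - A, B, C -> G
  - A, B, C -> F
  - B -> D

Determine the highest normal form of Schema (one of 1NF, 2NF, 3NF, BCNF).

1NF

Candidate keys: {A, B, C}, {B, C, F}, {C, D, F}, {C, F, G}. Prime attributes: {A, B, C, D, F, G}.
For B -> E we have {B}⁺ = {B, D, E}; {B} is not a superkey, so BCNF fails.
B -> E determines the non-prime attribute {E} from a non-superkey — 3NF is violated.
The proper key subset {B} of {A, B, C} determines non-prime {E}, so the relation is not even in 2NF.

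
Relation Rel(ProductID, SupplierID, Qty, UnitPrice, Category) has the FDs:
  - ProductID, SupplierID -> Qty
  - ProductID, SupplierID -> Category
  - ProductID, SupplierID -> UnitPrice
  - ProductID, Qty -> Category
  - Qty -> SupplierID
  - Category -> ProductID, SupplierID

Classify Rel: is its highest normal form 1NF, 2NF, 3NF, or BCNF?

Candidate keys: {Category}, {ProductID, Qty}, {ProductID, SupplierID}. Prime attributes: {Category, ProductID, Qty, SupplierID}.
For Qty -> SupplierID we have {Qty}⁺ = {Qty, SupplierID}; {Qty} is not a superkey, so BCNF fails.
Its right-hand attributes {SupplierID} are all prime, as are those of every other non-superkey FD — the relation is in 3NF.

3NF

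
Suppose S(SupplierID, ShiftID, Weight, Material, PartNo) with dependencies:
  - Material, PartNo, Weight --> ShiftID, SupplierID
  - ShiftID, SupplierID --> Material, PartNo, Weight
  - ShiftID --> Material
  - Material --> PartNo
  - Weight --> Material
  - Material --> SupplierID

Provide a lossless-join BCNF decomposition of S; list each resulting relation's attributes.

{Material, PartNo, SupplierID}; {Material, ShiftID, Weight}

Candidate keys of the original relation: {ShiftID}, {Weight}.
{Material, PartNo, ShiftID, SupplierID, Weight}: {Material} determines {Material, PartNo, SupplierID} here but is not a superkey — split on Material --> PartNo, SupplierID, giving {Material, PartNo, SupplierID} and {Material, ShiftID, Weight}.
{Material, PartNo, SupplierID} is in BCNF.
{Material, ShiftID, Weight} is in BCNF.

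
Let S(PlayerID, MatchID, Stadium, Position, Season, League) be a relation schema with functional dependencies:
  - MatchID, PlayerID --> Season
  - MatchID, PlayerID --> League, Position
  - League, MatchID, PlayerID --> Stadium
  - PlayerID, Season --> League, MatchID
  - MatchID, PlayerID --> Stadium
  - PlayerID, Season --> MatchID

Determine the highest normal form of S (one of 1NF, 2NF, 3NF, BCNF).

Candidate keys: {MatchID, PlayerID}, {PlayerID, Season}. Prime attributes: {MatchID, PlayerID, Season}.
Every FD has a superkey on the left, so the relation is in BCNF.

BCNF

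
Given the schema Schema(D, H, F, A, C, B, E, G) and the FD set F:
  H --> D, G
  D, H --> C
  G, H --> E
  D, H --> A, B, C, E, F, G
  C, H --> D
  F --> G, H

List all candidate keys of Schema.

{F}, {H}

{F}⁺ = {A, B, C, D, E, F, G, H} — all of the relation — so {F} is a candidate key.
{H}⁺ = {A, B, C, D, E, F, G, H} — all of the relation — so {H} is a candidate key.
Any other superkey properly contains one of these, so there are no further candidate keys.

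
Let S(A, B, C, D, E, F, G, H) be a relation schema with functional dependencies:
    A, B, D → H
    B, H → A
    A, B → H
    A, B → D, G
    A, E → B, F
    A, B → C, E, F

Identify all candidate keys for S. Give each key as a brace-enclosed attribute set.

{A, B}⁺ = {A, B, C, D, E, F, G, H}, which is every attribute, so {A, B} is a candidate key.
{A, E}⁺ = {A, B, C, D, E, F, G, H}, which is every attribute, so {A, E} is a candidate key.
{B, H}⁺ = {A, B, C, D, E, F, G, H}, which is every attribute, so {B, H} is a candidate key.
Any other superkey properly contains one of these, so there are no further candidate keys.

{A, B}, {A, E}, {B, H}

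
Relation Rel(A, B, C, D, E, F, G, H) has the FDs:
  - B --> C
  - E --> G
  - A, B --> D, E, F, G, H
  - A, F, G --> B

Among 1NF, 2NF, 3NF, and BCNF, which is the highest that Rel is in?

1NF

Candidate keys: {A, B}, {A, E, F}, {A, F, G}. Prime attributes: {A, B, E, F, G}.
For B --> C we have {B}⁺ = {B, C}; {B} is not a superkey, so BCNF fails.
B --> C determines the non-prime attribute {C} from a non-superkey — 3NF is violated.
Since {B} ⊂ {A, B} and {B}⁺ ⊇ {C} with {C} non-prime, there is a partial dependency; 2NF fails.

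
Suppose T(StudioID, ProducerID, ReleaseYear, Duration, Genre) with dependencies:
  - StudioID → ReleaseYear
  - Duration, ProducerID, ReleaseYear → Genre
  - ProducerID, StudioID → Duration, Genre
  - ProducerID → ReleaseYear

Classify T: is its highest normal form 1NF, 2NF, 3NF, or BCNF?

1NF

Candidate key: {ProducerID, StudioID}. Prime attributes: {ProducerID, StudioID}.
StudioID → ReleaseYear breaks BCNF: {StudioID}⁺ = {ReleaseYear, StudioID}, so {StudioID} is not a superkey.
Because {ReleaseYear} is non-prime and the left side of StudioID → ReleaseYear is not a superkey, the relation is not in 3NF.
Since {ProducerID} ⊂ {ProducerID, StudioID} and {ProducerID}⁺ ⊇ {ReleaseYear} with {ReleaseYear} non-prime, there is a partial dependency; 2NF fails.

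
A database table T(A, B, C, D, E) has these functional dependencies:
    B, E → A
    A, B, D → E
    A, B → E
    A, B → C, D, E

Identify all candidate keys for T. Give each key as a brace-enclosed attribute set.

{A, B}, {B, E}

Attributes never on any right-hand side: {B} — every candidate key must contain it.
{A, B} is a candidate key since {A, B}⁺ = {A, B, C, D, E} covers every attribute.
{B, E} is a candidate key since {B, E}⁺ = {A, B, C, D, E} covers every attribute.
These are minimal and exhaustive — every other superkey contains one of them.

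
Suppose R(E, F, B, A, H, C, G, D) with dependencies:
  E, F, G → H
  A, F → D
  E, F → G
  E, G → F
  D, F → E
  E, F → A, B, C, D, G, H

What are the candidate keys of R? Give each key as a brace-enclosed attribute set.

{A, F}, {D, F}, {E, F}, {E, G}

{A, F}⁺ = {A, B, C, D, E, F, G, H}, which is every attribute, so {A, F} is a candidate key.
{D, F}⁺ = {A, B, C, D, E, F, G, H}, which is every attribute, so {D, F} is a candidate key.
{E, F}⁺ = {A, B, C, D, E, F, G, H}, which is every attribute, so {E, F} is a candidate key.
{E, G}⁺ = {A, B, C, D, E, F, G, H}, which is every attribute, so {E, G} is a candidate key.
These are minimal and exhaustive — every other superkey contains one of them.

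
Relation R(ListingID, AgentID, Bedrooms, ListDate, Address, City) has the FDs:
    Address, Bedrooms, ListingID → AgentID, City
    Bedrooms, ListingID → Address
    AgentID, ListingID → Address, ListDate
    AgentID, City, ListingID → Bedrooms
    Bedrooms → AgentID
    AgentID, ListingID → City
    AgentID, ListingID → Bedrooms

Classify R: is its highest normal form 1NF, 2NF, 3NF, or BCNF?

3NF

Candidate keys: {AgentID, ListingID}, {Bedrooms, ListingID}. Prime attributes: {AgentID, Bedrooms, ListingID}.
Bedrooms → AgentID breaks BCNF: {Bedrooms}⁺ = {AgentID, Bedrooms}, so {Bedrooms} is not a superkey.
But every attribute on its right side ({AgentID}) is prime, and the same holds for every other non-superkey FD, so 3NF still holds.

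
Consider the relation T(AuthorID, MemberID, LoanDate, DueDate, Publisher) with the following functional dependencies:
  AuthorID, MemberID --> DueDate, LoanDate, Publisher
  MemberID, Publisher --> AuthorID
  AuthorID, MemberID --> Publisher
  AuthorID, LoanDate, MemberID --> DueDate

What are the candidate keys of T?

{AuthorID, MemberID}, {MemberID, Publisher}

{MemberID} never appears on the right of any FD, so every key must include it.
{AuthorID, MemberID} is a candidate key since {AuthorID, MemberID}⁺ = {AuthorID, DueDate, LoanDate, MemberID, Publisher} covers every attribute.
{MemberID, Publisher} is a candidate key since {MemberID, Publisher}⁺ = {AuthorID, DueDate, LoanDate, MemberID, Publisher} covers every attribute.
These are minimal and exhaustive — every other superkey contains one of them.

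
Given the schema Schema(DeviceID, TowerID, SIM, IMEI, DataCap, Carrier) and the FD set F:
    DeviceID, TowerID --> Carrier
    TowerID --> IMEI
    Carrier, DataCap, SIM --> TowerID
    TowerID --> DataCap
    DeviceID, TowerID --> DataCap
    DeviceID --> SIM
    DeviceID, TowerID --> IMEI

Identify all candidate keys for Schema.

{Carrier, DataCap, DeviceID}, {DeviceID, TowerID}

{DeviceID} never appears on the right of any FD, so every key must include it.
Closure of {DeviceID, TowerID} is {Carrier, DataCap, DeviceID, IMEI, SIM, TowerID}, the whole schema; {DeviceID, TowerID} is a candidate key.
Closure of {Carrier, DataCap, DeviceID} is {Carrier, DataCap, DeviceID, IMEI, SIM, TowerID}, the whole schema; {Carrier, DataCap, DeviceID} is a candidate key.
These are minimal and exhaustive — every other superkey contains one of them.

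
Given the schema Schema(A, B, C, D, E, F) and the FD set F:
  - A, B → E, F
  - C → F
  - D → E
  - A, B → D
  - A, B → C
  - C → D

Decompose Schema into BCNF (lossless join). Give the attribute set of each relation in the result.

Candidate key of the original relation: {A, B}.
Within {A, B, C, D, E, F}: {C}⁺ ∩ {A, B, C, D, E, F} = {C, D, E, F}, not the whole set, so C → D, E, F violates BCNF; decompose into {C, D, E, F} and {A, B, C}.
Within {C, D, E, F}: {D}⁺ ∩ {C, D, E, F} = {D, E}, not the whole set, so D → E violates BCNF; decompose into {D, E} and {C, D, F}.
{D, E} is in BCNF.
{C, D, F} is in BCNF.
{A, B, C} is in BCNF.

{A, B, C}; {C, D, F}; {D, E}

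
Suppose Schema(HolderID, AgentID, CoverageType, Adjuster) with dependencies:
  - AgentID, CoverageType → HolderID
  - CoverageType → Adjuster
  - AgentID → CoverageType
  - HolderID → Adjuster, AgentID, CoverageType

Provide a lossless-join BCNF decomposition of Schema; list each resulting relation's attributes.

{Adjuster, CoverageType}; {AgentID, CoverageType, HolderID}

Candidate keys of the original relation: {AgentID}, {HolderID}.
{Adjuster, AgentID, CoverageType, HolderID}: {CoverageType} determines {Adjuster, CoverageType} here but is not a superkey — split on CoverageType → Adjuster, giving {Adjuster, CoverageType} and {AgentID, CoverageType, HolderID}.
{Adjuster, CoverageType} has no BCNF violation.
{AgentID, CoverageType, HolderID} has no BCNF violation.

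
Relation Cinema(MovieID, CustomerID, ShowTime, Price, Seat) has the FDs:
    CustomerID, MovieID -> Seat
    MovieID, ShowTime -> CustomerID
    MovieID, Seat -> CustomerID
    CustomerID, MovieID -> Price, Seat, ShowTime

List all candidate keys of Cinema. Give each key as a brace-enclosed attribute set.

{CustomerID, MovieID}, {MovieID, Seat}, {MovieID, ShowTime}

No FD produces {MovieID}, so it must be in every candidate key.
{CustomerID, MovieID}⁺ = {CustomerID, MovieID, Price, Seat, ShowTime} — all of the relation — so {CustomerID, MovieID} is a candidate key.
{MovieID, Seat}⁺ = {CustomerID, MovieID, Price, Seat, ShowTime} — all of the relation — so {MovieID, Seat} is a candidate key.
{MovieID, ShowTime}⁺ = {CustomerID, MovieID, Price, Seat, ShowTime} — all of the relation — so {MovieID, ShowTime} is a candidate key.
No proper subset of any of these is a key, and no other minimal superkey exists.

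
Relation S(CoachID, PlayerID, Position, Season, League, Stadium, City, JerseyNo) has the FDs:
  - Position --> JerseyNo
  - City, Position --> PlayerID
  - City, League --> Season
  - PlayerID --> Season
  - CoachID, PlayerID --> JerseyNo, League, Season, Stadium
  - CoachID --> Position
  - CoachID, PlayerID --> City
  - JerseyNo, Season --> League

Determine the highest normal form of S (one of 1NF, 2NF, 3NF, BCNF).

1NF

Candidate keys: {City, CoachID}, {CoachID, PlayerID}. Prime attributes: {City, CoachID, PlayerID}.
Position --> JerseyNo breaks BCNF: {Position}⁺ = {JerseyNo, Position}, so {Position} is not a superkey.
Position --> JerseyNo has non-prime {JerseyNo} on the right and a non-superkey on the left, so 3NF fails.
The proper key subset {CoachID} of {City, CoachID} determines non-prime {JerseyNo, Position}, so the relation is not even in 2NF.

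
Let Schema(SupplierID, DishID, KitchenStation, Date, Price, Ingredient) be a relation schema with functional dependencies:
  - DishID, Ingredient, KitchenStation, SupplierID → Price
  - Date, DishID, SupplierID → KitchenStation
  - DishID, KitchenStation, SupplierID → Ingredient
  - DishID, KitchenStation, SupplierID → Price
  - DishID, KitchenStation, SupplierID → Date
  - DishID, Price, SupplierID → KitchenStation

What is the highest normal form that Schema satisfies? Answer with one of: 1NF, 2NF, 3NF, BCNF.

BCNF

Candidate keys: {Date, DishID, SupplierID}, {DishID, KitchenStation, SupplierID}, {DishID, Price, SupplierID}. Prime attributes: {Date, DishID, KitchenStation, Price, SupplierID}.
Each dependency's left side is a superkey — BCNF holds.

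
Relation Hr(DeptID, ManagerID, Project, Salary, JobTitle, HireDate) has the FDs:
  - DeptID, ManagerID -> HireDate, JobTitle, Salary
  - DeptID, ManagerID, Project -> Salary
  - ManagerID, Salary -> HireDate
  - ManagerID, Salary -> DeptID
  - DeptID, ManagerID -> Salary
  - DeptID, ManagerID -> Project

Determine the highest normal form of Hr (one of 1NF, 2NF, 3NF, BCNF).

Candidate keys: {DeptID, ManagerID}, {ManagerID, Salary}. Prime attributes: {DeptID, ManagerID, Salary}.
The left-hand side of every FD is a superkey, so BCNF is satisfied.

BCNF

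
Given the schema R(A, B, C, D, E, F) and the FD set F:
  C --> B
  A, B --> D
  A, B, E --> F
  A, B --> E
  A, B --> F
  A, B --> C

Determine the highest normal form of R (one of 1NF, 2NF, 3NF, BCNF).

Candidate keys: {A, B}, {A, C}. Prime attributes: {A, B, C}.
For C --> B we have {C}⁺ = {B, C}; {C} is not a superkey, so BCNF fails.
Its right-hand attributes {B} are all prime, as are those of every other non-superkey FD — the relation is in 3NF.

3NF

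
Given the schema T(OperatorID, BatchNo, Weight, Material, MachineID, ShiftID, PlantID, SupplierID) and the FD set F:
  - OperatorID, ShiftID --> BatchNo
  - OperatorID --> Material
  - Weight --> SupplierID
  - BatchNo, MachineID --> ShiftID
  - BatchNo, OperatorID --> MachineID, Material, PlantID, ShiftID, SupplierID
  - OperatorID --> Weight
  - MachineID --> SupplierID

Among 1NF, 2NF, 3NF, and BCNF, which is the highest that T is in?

1NF

Candidate keys: {BatchNo, OperatorID}, {OperatorID, ShiftID}. Prime attributes: {BatchNo, OperatorID, ShiftID}.
OperatorID --> Material breaks BCNF: {OperatorID}⁺ = {Material, OperatorID, SupplierID, Weight}, so {OperatorID} is not a superkey.
OperatorID --> Material has non-prime {Material} on the right and a non-superkey on the left, so 3NF fails.
Since {OperatorID} ⊂ {BatchNo, OperatorID} and {OperatorID}⁺ ⊇ {Material, SupplierID, Weight} with {Material, SupplierID, Weight} non-prime, there is a partial dependency; 2NF fails.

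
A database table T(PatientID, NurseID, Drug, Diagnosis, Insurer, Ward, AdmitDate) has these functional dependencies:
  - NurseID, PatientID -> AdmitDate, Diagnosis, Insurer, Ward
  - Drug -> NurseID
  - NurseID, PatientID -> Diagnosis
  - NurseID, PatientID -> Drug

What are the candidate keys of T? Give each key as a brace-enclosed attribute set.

{Drug, PatientID}, {NurseID, PatientID}

No FD produces {PatientID}, so it must be in every candidate key.
{Drug, PatientID}⁺ = {AdmitDate, Diagnosis, Drug, Insurer, NurseID, PatientID, Ward} — all of the relation — so {Drug, PatientID} is a candidate key.
{NurseID, PatientID}⁺ = {AdmitDate, Diagnosis, Drug, Insurer, NurseID, PatientID, Ward} — all of the relation — so {NurseID, PatientID} is a candidate key.
No proper subset of any of these is a key, and no other minimal superkey exists.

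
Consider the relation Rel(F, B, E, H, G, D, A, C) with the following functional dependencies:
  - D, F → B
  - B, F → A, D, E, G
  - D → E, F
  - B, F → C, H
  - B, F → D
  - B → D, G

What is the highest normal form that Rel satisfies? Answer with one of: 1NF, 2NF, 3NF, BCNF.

Candidate keys: {B}, {D}. Prime attributes: {B, D}.
Every FD has a superkey on the left, so the relation is in BCNF.

BCNF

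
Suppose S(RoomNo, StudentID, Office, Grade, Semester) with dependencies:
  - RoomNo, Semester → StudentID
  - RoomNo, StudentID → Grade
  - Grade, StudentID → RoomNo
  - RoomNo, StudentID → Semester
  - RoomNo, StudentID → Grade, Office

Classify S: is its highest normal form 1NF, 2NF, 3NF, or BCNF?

Candidate keys: {Grade, StudentID}, {RoomNo, Semester}, {RoomNo, StudentID}. Prime attributes: {Grade, RoomNo, Semester, StudentID}.
Every FD has a superkey on the left, so the relation is in BCNF.

BCNF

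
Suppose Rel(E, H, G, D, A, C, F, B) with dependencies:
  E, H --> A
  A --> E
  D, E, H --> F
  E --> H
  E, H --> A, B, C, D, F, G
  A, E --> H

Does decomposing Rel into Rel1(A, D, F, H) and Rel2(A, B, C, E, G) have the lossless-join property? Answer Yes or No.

Yes

Common attributes: {A}; their closure is {A, B, C, D, E, F, G, H}.
Since Rel1 ⊆ {A, B, C, D, E, F, G, H}, the intersection is a superkey of Rel1; the decomposition is lossless.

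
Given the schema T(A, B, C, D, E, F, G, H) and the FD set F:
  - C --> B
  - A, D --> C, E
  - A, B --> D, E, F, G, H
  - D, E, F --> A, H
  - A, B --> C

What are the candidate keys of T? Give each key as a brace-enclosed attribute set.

{A, B}⁺ = {A, B, C, D, E, F, G, H} — all of the relation — so {A, B} is a candidate key.
{A, C}⁺ = {A, B, C, D, E, F, G, H} — all of the relation — so {A, C} is a candidate key.
{A, D}⁺ = {A, B, C, D, E, F, G, H} — all of the relation — so {A, D} is a candidate key.
{D, E, F}⁺ = {A, B, C, D, E, F, G, H} — all of the relation — so {D, E, F} is a candidate key.
No proper subset of any of these is a key, and no other minimal superkey exists.

{A, B}, {A, C}, {A, D}, {D, E, F}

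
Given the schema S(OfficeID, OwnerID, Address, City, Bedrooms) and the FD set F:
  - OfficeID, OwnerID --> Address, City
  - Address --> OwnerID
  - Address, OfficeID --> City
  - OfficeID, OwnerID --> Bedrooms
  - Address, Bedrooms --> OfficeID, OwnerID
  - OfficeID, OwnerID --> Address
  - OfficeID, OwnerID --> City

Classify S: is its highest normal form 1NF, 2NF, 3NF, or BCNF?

3NF

Candidate keys: {Address, Bedrooms}, {Address, OfficeID}, {OfficeID, OwnerID}. Prime attributes: {Address, Bedrooms, OfficeID, OwnerID}.
For Address --> OwnerID we have {Address}⁺ = {Address, OwnerID}; {Address} is not a superkey, so BCNF fails.
But every attribute on its right side ({OwnerID}) is prime, and the same holds for every other non-superkey FD, so 3NF still holds.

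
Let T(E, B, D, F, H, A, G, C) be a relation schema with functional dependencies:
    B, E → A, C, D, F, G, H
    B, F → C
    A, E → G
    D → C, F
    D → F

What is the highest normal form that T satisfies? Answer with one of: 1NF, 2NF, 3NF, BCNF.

2NF

Candidate key: {B, E}. Prime attributes: {B, E}.
B, F → C: {B, F}⁺ = {B, C, F}, which is not all of the attributes, so the left side is not a superkey — BCNF is violated.
Because {C} is non-prime and the left side of B, F → C is not a superkey, the relation is not in 3NF.
Checking every proper subset of each key, none determines a non-prime attribute — 2NF is satisfied.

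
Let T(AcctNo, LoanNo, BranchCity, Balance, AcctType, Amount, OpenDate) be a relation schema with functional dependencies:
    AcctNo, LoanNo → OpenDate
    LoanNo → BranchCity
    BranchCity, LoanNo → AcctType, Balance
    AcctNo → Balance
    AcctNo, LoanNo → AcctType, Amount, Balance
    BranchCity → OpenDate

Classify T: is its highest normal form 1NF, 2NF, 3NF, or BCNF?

1NF

Candidate key: {AcctNo, LoanNo}. Prime attributes: {AcctNo, LoanNo}.
LoanNo → BranchCity breaks BCNF: {LoanNo}⁺ = {AcctType, Balance, BranchCity, LoanNo, OpenDate}, so {LoanNo} is not a superkey.
Because {BranchCity} is non-prime and the left side of LoanNo → BranchCity is not a superkey, the relation is not in 3NF.
{AcctNo} is a proper subset of the key {AcctNo, LoanNo}, and {AcctNo}⁺ contains the non-prime attribute {Balance} — a partial dependency, so 2NF is violated.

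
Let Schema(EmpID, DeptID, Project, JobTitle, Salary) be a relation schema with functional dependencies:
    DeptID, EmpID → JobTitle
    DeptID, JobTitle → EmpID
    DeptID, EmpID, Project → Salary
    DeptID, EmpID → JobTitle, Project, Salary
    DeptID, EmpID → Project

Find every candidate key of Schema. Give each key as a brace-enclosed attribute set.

{DeptID, EmpID}, {DeptID, JobTitle}

Attributes never on any right-hand side: {DeptID} — every candidate key must contain it.
{DeptID, EmpID}⁺ = {DeptID, EmpID, JobTitle, Project, Salary} — all of the relation — so {DeptID, EmpID} is a candidate key.
{DeptID, JobTitle}⁺ = {DeptID, EmpID, JobTitle, Project, Salary} — all of the relation — so {DeptID, JobTitle} is a candidate key.
Any other superkey properly contains one of these, so there are no further candidate keys.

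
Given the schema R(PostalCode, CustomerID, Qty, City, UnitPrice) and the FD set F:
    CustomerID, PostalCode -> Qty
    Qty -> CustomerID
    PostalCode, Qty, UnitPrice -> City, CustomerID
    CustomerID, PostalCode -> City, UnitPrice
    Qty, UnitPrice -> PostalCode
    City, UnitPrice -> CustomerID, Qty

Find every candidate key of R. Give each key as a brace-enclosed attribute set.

{City, UnitPrice}⁺ = {City, CustomerID, PostalCode, Qty, UnitPrice} — all of the relation — so {City, UnitPrice} is a candidate key.
{CustomerID, PostalCode}⁺ = {City, CustomerID, PostalCode, Qty, UnitPrice} — all of the relation — so {CustomerID, PostalCode} is a candidate key.
{PostalCode, Qty}⁺ = {City, CustomerID, PostalCode, Qty, UnitPrice} — all of the relation — so {PostalCode, Qty} is a candidate key.
{Qty, UnitPrice}⁺ = {City, CustomerID, PostalCode, Qty, UnitPrice} — all of the relation — so {Qty, UnitPrice} is a candidate key.
These are minimal and exhaustive — every other superkey contains one of them.

{City, UnitPrice}, {CustomerID, PostalCode}, {PostalCode, Qty}, {Qty, UnitPrice}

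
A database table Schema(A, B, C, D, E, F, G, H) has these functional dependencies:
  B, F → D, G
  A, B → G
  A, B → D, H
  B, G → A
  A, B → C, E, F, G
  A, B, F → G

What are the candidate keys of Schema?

{B} never appears on the right of any FD, so every key must include it.
Closure of {A, B} is {A, B, C, D, E, F, G, H}, the whole schema; {A, B} is a candidate key.
Closure of {B, F} is {A, B, C, D, E, F, G, H}, the whole schema; {B, F} is a candidate key.
Closure of {B, G} is {A, B, C, D, E, F, G, H}, the whole schema; {B, G} is a candidate key.
Any other superkey properly contains one of these, so there are no further candidate keys.

{A, B}, {B, F}, {B, G}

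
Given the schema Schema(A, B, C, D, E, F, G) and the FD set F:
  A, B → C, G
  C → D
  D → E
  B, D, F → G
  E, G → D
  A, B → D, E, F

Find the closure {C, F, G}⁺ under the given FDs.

{C, D, E, F, G}

Start with {C, F, G}.
C → D applies; add {D} → now {C, D, F, G}.
D → E applies; add {E} → now {C, D, E, F, G}.
No further FD applies.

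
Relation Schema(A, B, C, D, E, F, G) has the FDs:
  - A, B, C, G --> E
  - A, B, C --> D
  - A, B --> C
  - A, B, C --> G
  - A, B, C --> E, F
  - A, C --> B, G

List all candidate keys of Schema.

No FD produces {A}, so it must be in every candidate key.
{A, B}⁺ = {A, B, C, D, E, F, G}, which is every attribute, so {A, B} is a candidate key.
{A, C}⁺ = {A, B, C, D, E, F, G}, which is every attribute, so {A, C} is a candidate key.
No proper subset of any of these is a key, and no other minimal superkey exists.

{A, B}, {A, C}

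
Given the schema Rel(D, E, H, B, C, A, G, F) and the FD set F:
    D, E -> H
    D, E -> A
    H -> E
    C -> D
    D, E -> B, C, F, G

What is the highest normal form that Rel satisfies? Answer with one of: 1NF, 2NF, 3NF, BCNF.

Candidate keys: {C, E}, {C, H}, {D, E}, {D, H}. Prime attributes: {C, D, E, H}.
H -> E breaks BCNF: {H}⁺ = {E, H}, so {H} is not a superkey.
But every attribute on its right side ({E}) is prime, and the same holds for every other non-superkey FD, so 3NF still holds.

3NF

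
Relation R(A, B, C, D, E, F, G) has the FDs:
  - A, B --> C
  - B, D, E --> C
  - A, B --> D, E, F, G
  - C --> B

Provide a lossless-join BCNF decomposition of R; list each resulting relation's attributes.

Candidate keys of the original relation: {A, B}, {A, C}.
In {A, B, C, D, E, F, G}, {B, D, E} is not a superkey ({B, D, E}⁺ restricted to this set is {B, C, D, E}), so split on B, D, E --> C into {B, C, D, E} and {A, B, D, E, F, G}.
In {B, C, D, E}, {C} is not a superkey ({C}⁺ restricted to this set is {B, C}), so split on C --> B into {B, C} and {C, D, E}.
{B, C} has no BCNF violation.
{C, D, E} has no BCNF violation.
{A, B, D, E, F, G} has no BCNF violation.

{A, B, D, E, F, G}; {B, C}; {C, D, E}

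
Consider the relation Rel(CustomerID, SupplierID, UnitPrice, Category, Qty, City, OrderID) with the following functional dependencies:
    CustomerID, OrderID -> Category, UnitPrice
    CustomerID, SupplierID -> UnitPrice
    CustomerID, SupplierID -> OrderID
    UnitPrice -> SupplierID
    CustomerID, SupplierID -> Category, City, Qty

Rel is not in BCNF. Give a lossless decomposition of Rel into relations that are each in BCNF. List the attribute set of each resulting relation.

Candidate keys of the original relation: {CustomerID, OrderID}, {CustomerID, SupplierID}, {CustomerID, UnitPrice}.
Within {Category, City, CustomerID, OrderID, Qty, SupplierID, UnitPrice}: {UnitPrice}⁺ ∩ {Category, City, CustomerID, OrderID, Qty, SupplierID, UnitPrice} = {SupplierID, UnitPrice}, not the whole set, so UnitPrice -> SupplierID violates BCNF; decompose into {SupplierID, UnitPrice} and {Category, City, CustomerID, OrderID, Qty, UnitPrice}.
{SupplierID, UnitPrice}: every determinant is a superkey — BCNF.
{Category, City, CustomerID, OrderID, Qty, UnitPrice}: every determinant is a superkey — BCNF.

{Category, City, CustomerID, OrderID, Qty, UnitPrice}; {SupplierID, UnitPrice}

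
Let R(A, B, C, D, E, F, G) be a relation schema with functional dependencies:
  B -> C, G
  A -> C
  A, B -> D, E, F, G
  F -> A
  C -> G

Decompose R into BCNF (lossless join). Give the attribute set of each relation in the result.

{A, F}; {B, C}; {B, D, E, F}; {C, G}

Candidate keys of the original relation: {A, B}, {B, F}.
{A, B, C, D, E, F, G}: {B} determines {B, C, G} here but is not a superkey — split on B -> C, G, giving {B, C, G} and {A, B, D, E, F}.
{B, C, G}: {C} determines {C, G} here but is not a superkey — split on C -> G, giving {C, G} and {B, C}.
{C, G}: every determinant is a superkey — BCNF.
{B, C}: every determinant is a superkey — BCNF.
{A, B, D, E, F}: {F} determines {A, F} here but is not a superkey — split on F -> A, giving {A, F} and {B, D, E, F}.
{A, F}: every determinant is a superkey — BCNF.
{B, D, E, F}: every determinant is a superkey — BCNF.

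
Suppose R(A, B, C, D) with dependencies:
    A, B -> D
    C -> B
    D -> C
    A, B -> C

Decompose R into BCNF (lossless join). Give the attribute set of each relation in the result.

{A, D}; {B, C}; {C, D}

Candidate keys of the original relation: {A, B}, {A, C}, {A, D}.
Within {A, B, C, D}: {C}⁺ ∩ {A, B, C, D} = {B, C}, not the whole set, so C -> B violates BCNF; decompose into {B, C} and {A, C, D}.
{B, C} is in BCNF.
Within {A, C, D}: {D}⁺ ∩ {A, C, D} = {C, D}, not the whole set, so D -> C violates BCNF; decompose into {C, D} and {A, D}.
{C, D} is in BCNF.
{A, D} is in BCNF.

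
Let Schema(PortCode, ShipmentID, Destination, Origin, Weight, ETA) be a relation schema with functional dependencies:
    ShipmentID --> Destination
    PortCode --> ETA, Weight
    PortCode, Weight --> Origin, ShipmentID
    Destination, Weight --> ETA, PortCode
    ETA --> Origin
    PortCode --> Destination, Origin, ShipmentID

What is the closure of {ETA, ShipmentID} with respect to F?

{Destination, ETA, Origin, ShipmentID}

Start with {ETA, ShipmentID}.
ShipmentID --> Destination applies; add {Destination} → now {Destination, ETA, ShipmentID}.
ETA --> Origin applies; add {Origin} → now {Destination, ETA, Origin, ShipmentID}.
No further FD applies.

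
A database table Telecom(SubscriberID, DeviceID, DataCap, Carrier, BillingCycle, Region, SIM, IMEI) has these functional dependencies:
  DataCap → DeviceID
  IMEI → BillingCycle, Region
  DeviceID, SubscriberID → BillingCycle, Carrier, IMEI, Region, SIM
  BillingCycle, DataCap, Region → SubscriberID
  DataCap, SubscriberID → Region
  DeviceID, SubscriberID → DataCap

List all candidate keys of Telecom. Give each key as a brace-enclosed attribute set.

{DataCap, IMEI} is a candidate key since {DataCap, IMEI}⁺ = {BillingCycle, Carrier, DataCap, DeviceID, IMEI, Region, SIM, SubscriberID} covers every attribute.
{DataCap, SubscriberID} is a candidate key since {DataCap, SubscriberID}⁺ = {BillingCycle, Carrier, DataCap, DeviceID, IMEI, Region, SIM, SubscriberID} covers every attribute.
{DeviceID, SubscriberID} is a candidate key since {DeviceID, SubscriberID}⁺ = {BillingCycle, Carrier, DataCap, DeviceID, IMEI, Region, SIM, SubscriberID} covers every attribute.
{BillingCycle, DataCap, Region} is a candidate key since {BillingCycle, DataCap, Region}⁺ = {BillingCycle, Carrier, DataCap, DeviceID, IMEI, Region, SIM, SubscriberID} covers every attribute.
Any other superkey properly contains one of these, so there are no further candidate keys.

{BillingCycle, DataCap, Region}, {DataCap, IMEI}, {DataCap, SubscriberID}, {DeviceID, SubscriberID}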